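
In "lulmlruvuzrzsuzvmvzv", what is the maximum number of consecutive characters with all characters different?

add l: [l] len 1
add u: [l, u] len 2
add l (repeat l, move left end past it): [u, l] len 2
add m: [u, l, m] len 3
add l (repeat l, move left end past it): [m, l] len 2
add r: [m, l, r] len 3
add u: [m, l, r, u] len 4
add v: [m, l, r, u, v] len 5
add u (repeat u, move left end past it): [v, u] len 2
add z: [v, u, z] len 3
add r: [v, u, z, r] len 4
add z (repeat z, move left end past it): [r, z] len 2
add s: [r, z, s] len 3
add u: [r, z, s, u] len 4
add z (repeat z, move left end past it): [s, u, z] len 3
add v: [s, u, z, v] len 4
add m: [s, u, z, v, m] len 5
add v (repeat v, move left end past it): [m, v] len 2
add z: [m, v, z] len 3
add v (repeat v, move left end past it): [z, v] len 2
Longest all-distinct length: 5.

5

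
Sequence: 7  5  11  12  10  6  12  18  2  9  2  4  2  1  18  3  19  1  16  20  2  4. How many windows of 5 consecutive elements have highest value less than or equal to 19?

15

(7, 5, 11, 12, 10) → max 12  ≤ 19 ✓
(5, 11, 12, 10, 6) → max 12  ≤ 19 ✓
(11, 12, 10, 6, 12) → max 12  ≤ 19 ✓
(12, 10, 6, 12, 18) → max 18  ≤ 19 ✓
(10, 6, 12, 18, 2) → max 18  ≤ 19 ✓
(6, 12, 18, 2, 9) → max 18  ≤ 19 ✓
(12, 18, 2, 9, 2) → max 18  ≤ 19 ✓
(18, 2, 9, 2, 4) → max 18  ≤ 19 ✓
(2, 9, 2, 4, 2) → max 9  ≤ 19 ✓
(9, 2, 4, 2, 1) → max 9  ≤ 19 ✓
(2, 4, 2, 1, 18) → max 18  ≤ 19 ✓
(4, 2, 1, 18, 3) → max 18  ≤ 19 ✓
(2, 1, 18, 3, 19) → max 19  ≤ 19 ✓
(1, 18, 3, 19, 1) → max 19  ≤ 19 ✓
(18, 3, 19, 1, 16) → max 19  ≤ 19 ✓
(3, 19, 1, 16, 20) → max 20
(19, 1, 16, 20, 2) → max 20
(1, 16, 20, 2, 4) → max 20
15 windows satisfy the condition.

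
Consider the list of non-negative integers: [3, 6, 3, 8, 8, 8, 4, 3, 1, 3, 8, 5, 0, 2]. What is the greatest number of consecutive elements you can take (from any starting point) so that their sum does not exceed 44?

Extend to the right; shrink from the left whenever the sum exceeds 44:
→ 3: sum 3, len 1
→ 6: sum 9, len 2
→ 3: sum 12, len 3
→ 8: sum 20, len 4
→ 8: sum 28, len 5
→ 8: sum 36, len 6
→ 4: sum 40, len 7
→ 3: sum 43, len 8
→ 1: sum 44, len 9
→ 3 (dropped 3): sum 44, len 9
→ 8 (dropped 6, 3): sum 43, len 8
→ 5 (dropped 8): sum 40, len 8
→ 0: sum 40, len 9
→ 2: sum 42, len 10
Longest length seen: 10.

10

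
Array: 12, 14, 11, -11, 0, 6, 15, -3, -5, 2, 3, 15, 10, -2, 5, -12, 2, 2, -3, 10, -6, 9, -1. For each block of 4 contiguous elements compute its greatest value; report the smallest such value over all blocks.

[12, 14, 11, -11] → max 14
[14, 11, -11, 0] → max 14
[11, -11, 0, 6] → max 11
[-11, 0, 6, 15] → max 15
[0, 6, 15, -3] → max 15
[6, 15, -3, -5] → max 15
[15, -3, -5, 2] → max 15
[-3, -5, 2, 3] → max 3
[-5, 2, 3, 15] → max 15
[2, 3, 15, 10] → max 15
[3, 15, 10, -2] → max 15
[15, 10, -2, 5] → max 15
[10, -2, 5, -12] → max 10
[-2, 5, -12, 2] → max 5
[5, -12, 2, 2] → max 5
[-12, 2, 2, -3] → max 2
[2, 2, -3, 10] → max 10
[2, -3, 10, -6] → max 10
[-3, 10, -6, 9] → max 10
[10, -6, 9, -1] → max 10
Smallest of these is 2.

2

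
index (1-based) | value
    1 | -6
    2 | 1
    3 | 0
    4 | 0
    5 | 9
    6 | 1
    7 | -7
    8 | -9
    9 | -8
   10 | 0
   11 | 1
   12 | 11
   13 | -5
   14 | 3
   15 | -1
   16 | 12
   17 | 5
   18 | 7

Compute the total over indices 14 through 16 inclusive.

14

Elements at indices 14..16: 3, -1, 12
sum(3, -1, 12) = 14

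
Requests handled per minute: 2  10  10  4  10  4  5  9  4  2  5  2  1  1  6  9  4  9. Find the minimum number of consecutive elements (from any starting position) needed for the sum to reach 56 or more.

Extend right; whenever the sum reaches 56, record the length and shrink from the left:
add 2: running sum 2 < 56
add 10: running sum 12 < 56
add 10: running sum 22 < 56
add 4: running sum 26 < 56
add 10: running sum 36 < 56
add 4: running sum 40 < 56
add 5: running sum 45 < 56
add 9: running sum 54 < 56
add 4: shortest ending here [10, 10, 4, 10, 4, 5, 9, 4] sum 56, len 8
add 2: shortest ending here [10, 10, 4, 10, 4, 5, 9, 4, 2] sum 58, len 9
add 5: shortest ending here [10, 10, 4, 10, 4, 5, 9, 4, 2, 5] sum 63, len 10
add 2: shortest ending here [10, 10, 4, 10, 4, 5, 9, 4, 2, 5, 2] sum 65, len 11
add 1: shortest ending here [10, 4, 10, 4, 5, 9, 4, 2, 5, 2, 1] sum 56, len 11
add 1: shortest ending here [10, 4, 10, 4, 5, 9, 4, 2, 5, 2, 1, 1] sum 57, len 12
add 6: shortest ending here [10, 4, 10, 4, 5, 9, 4, 2, 5, 2, 1, 1, 6] sum 63, len 13
add 9: shortest ending here [10, 4, 5, 9, 4, 2, 5, 2, 1, 1, 6, 9] sum 58, len 12
add 4: shortest ending here [10, 4, 5, 9, 4, 2, 5, 2, 1, 1, 6, 9, 4] sum 62, len 13
add 9: shortest ending here [5, 9, 4, 2, 5, 2, 1, 1, 6, 9, 4, 9] sum 57, len 12
Shortest qualifying length: 8.

8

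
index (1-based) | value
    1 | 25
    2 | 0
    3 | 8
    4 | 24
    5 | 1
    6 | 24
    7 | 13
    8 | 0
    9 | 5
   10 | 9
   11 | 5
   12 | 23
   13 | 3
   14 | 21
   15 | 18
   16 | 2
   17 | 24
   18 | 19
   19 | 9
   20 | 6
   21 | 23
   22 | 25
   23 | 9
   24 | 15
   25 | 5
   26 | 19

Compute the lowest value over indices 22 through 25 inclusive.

Elements at indices 22..25: 25, 9, 15, 5
min(25, 9, 15, 5) = 5

5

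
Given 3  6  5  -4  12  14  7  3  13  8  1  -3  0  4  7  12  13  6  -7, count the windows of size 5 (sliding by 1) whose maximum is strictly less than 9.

2

3 6 5 -4 12 → max 12
6 5 -4 12 14 → max 14
5 -4 12 14 7 → max 14
-4 12 14 7 3 → max 14
12 14 7 3 13 → max 14
14 7 3 13 8 → max 14
7 3 13 8 1 → max 13
3 13 8 1 -3 → max 13
13 8 1 -3 0 → max 13
8 1 -3 0 4 → max 8  < 9 ✓
1 -3 0 4 7 → max 7  < 9 ✓
-3 0 4 7 12 → max 12
0 4 7 12 13 → max 13
4 7 12 13 6 → max 13
7 12 13 6 -7 → max 13
2 windows satisfy the condition.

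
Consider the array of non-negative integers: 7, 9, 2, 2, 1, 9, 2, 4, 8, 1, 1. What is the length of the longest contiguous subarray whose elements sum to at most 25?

6

Extend to the right; shrink from the left whenever the sum exceeds 25:
[7] sum 7 len 1
[7, 9] sum 16 len 2
[7, 9, 2] sum 18 len 3
[7, 9, 2, 2] sum 20 len 4
[7, 9, 2, 2, 1] sum 21 len 5
[9, 2, 2, 1, 9] sum 23 len 5
[9, 2, 2, 1, 9, 2] sum 25 len 6
[2, 2, 1, 9, 2, 4] sum 20 len 6
[1, 9, 2, 4, 8] sum 24 len 5
[1, 9, 2, 4, 8, 1] sum 25 len 6
[9, 2, 4, 8, 1, 1] sum 25 len 6
Longest length seen: 6.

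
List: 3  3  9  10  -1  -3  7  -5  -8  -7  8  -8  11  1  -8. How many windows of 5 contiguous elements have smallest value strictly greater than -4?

3

[3, 3, 9, 10, -1] → min -1  > -4 ✓
[3, 9, 10, -1, -3] → min -3  > -4 ✓
[9, 10, -1, -3, 7] → min -3  > -4 ✓
[10, -1, -3, 7, -5] → min -5
[-1, -3, 7, -5, -8] → min -8
[-3, 7, -5, -8, -7] → min -8
[7, -5, -8, -7, 8] → min -8
[-5, -8, -7, 8, -8] → min -8
[-8, -7, 8, -8, 11] → min -8
[-7, 8, -8, 11, 1] → min -8
[8, -8, 11, 1, -8] → min -8
3 windows satisfy the condition.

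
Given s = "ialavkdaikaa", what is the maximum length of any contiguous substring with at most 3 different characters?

[i] 1 distinct, len 1
[i, a] 2 distinct, len 2
[i, a, l] 3 distinct, len 3
[i, a, l, a] 3 distinct, len 4
[a, l, a, v] 3 distinct, len 4
[a, v, k] 3 distinct, len 3
[v, k, d] 3 distinct, len 3
[k, d, a] 3 distinct, len 3
[d, a, i] 3 distinct, len 3
[a, i, k] 3 distinct, len 3
[a, i, k, a] 3 distinct, len 4
[a, i, k, a, a] 3 distinct, len 5
Longest length with ≤3 distinct: 5.

5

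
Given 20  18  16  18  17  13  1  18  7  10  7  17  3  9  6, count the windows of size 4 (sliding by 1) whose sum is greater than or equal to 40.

[20, 18, 16, 18] → sum 72  ≥ 40 ✓
[18, 16, 18, 17] → sum 69  ≥ 40 ✓
[16, 18, 17, 13] → sum 64  ≥ 40 ✓
[18, 17, 13, 1] → sum 49  ≥ 40 ✓
[17, 13, 1, 18] → sum 49  ≥ 40 ✓
[13, 1, 18, 7] → sum 39
[1, 18, 7, 10] → sum 36
[18, 7, 10, 7] → sum 42  ≥ 40 ✓
[7, 10, 7, 17] → sum 41  ≥ 40 ✓
[10, 7, 17, 3] → sum 37
[7, 17, 3, 9] → sum 36
[17, 3, 9, 6] → sum 35
7 windows satisfy the condition.

7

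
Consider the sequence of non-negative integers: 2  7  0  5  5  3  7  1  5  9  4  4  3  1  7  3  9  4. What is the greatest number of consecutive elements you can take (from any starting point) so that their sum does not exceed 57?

14

Extend to the right; shrink from the left whenever the sum exceeds 57:
→ 2: sum 2, len 1
→ 7: sum 9, len 2
→ 0: sum 9, len 3
→ 5: sum 14, len 4
→ 5: sum 19, len 5
→ 3: sum 22, len 6
→ 7: sum 29, len 7
→ 1: sum 30, len 8
→ 5: sum 35, len 9
→ 9: sum 44, len 10
→ 4: sum 48, len 11
→ 4: sum 52, len 12
→ 3: sum 55, len 13
→ 1: sum 56, len 14
→ 7 (dropped 2, 7): sum 54, len 13
→ 3: sum 57, len 14
→ 9 (dropped 0, 5, 5): sum 56, len 12
→ 4 (dropped 3): sum 57, len 12
Longest length seen: 14.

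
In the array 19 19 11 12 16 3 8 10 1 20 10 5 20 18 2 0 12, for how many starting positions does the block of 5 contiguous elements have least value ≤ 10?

(19, 19, 11, 12, 16) → min 11
(19, 11, 12, 16, 3) → min 3  ≤ 10 ✓
(11, 12, 16, 3, 8) → min 3  ≤ 10 ✓
(12, 16, 3, 8, 10) → min 3  ≤ 10 ✓
(16, 3, 8, 10, 1) → min 1  ≤ 10 ✓
(3, 8, 10, 1, 20) → min 1  ≤ 10 ✓
(8, 10, 1, 20, 10) → min 1  ≤ 10 ✓
(10, 1, 20, 10, 5) → min 1  ≤ 10 ✓
(1, 20, 10, 5, 20) → min 1  ≤ 10 ✓
(20, 10, 5, 20, 18) → min 5  ≤ 10 ✓
(10, 5, 20, 18, 2) → min 2  ≤ 10 ✓
(5, 20, 18, 2, 0) → min 0  ≤ 10 ✓
(20, 18, 2, 0, 12) → min 0  ≤ 10 ✓
12 windows satisfy the condition.

12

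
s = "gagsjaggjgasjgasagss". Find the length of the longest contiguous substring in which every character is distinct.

add g: [g] len 1
add a: [g, a] len 2
add g (repeat g, move left end past it): [a, g] len 2
add s: [a, g, s] len 3
add j: [a, g, s, j] len 4
add a (repeat a, move left end past it): [g, s, j, a] len 4
add g (repeat g, move left end past it): [s, j, a, g] len 4
add g (repeat g, move left end past it): [g] len 1
add j: [g, j] len 2
add g (repeat g, move left end past it): [j, g] len 2
add a: [j, g, a] len 3
add s: [j, g, a, s] len 4
add j (repeat j, move left end past it): [g, a, s, j] len 4
add g (repeat g, move left end past it): [a, s, j, g] len 4
add a (repeat a, move left end past it): [s, j, g, a] len 4
add s (repeat s, move left end past it): [j, g, a, s] len 4
add a (repeat a, move left end past it): [s, a] len 2
add g: [s, a, g] len 3
add s (repeat s, move left end past it): [a, g, s] len 3
add s (repeat s, move left end past it): [s] len 1
Longest all-distinct length: 4.

4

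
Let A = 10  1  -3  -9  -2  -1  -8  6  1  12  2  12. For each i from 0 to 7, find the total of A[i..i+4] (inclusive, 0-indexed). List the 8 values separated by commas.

Sliding a size-5 window across the 12 values:
(10, 1, -3, -9, -2) → sum -3
(1, -3, -9, -2, -1) → sum -14
(-3, -9, -2, -1, -8) → sum -23
(-9, -2, -1, -8, 6) → sum -14
(-2, -1, -8, 6, 1) → sum -4
(-1, -8, 6, 1, 12) → sum 10
(-8, 6, 1, 12, 2) → sum 13
(6, 1, 12, 2, 12) → sum 33

-3, -14, -23, -14, -4, 10, 13, 33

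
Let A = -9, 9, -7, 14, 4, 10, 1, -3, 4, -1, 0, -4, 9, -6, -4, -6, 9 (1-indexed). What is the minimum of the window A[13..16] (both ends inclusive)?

-6

Elements at indices 13..16: 9, -6, -4, -6
min(9, -6, -4, -6) = -6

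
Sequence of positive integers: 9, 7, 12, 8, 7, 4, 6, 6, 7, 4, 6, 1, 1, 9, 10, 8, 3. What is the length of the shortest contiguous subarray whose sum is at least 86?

14

add 9: running sum 9 < 86
add 7: running sum 16 < 86
add 12: running sum 28 < 86
add 8: running sum 36 < 86
add 7: running sum 43 < 86
add 4: running sum 47 < 86
add 6: running sum 53 < 86
add 6: running sum 59 < 86
add 7: running sum 66 < 86
add 4: running sum 70 < 86
add 6: running sum 76 < 86
add 1: running sum 77 < 86
add 1: running sum 78 < 86
end 13: [9, 7, 12, 8, 7, 4, 6, 6, 7, 4, 6, 1, 1, 9] sum 87, len 14
end 14: [7, 12, 8, 7, 4, 6, 6, 7, 4, 6, 1, 1, 9, 10] sum 88, len 14
end 15: [12, 8, 7, 4, 6, 6, 7, 4, 6, 1, 1, 9, 10, 8] sum 89, len 14
end 16: [12, 8, 7, 4, 6, 6, 7, 4, 6, 1, 1, 9, 10, 8, 3] sum 92, len 15
Shortest qualifying length: 14.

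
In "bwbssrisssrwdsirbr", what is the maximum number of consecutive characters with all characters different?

[b] len 1
[b, w] len 2
[w, b] len 2
[w, b, s] len 3
[s] len 1
[s, r] len 2
[s, r, i] len 3
[r, i, s] len 3
[s] len 1
[s] len 1
[s, r] len 2
[s, r, w] len 3
[s, r, w, d] len 4
[r, w, d, s] len 4
[r, w, d, s, i] len 5
[w, d, s, i, r] len 5
[w, d, s, i, r, b] len 6
[b, r] len 2
Longest all-distinct length: 6.

6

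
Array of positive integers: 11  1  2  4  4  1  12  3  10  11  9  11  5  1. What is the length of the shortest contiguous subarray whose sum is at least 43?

5

Extend right; whenever the sum reaches 43, record the length and shrink from the left:
add 11: running sum 11 < 43
add 1: running sum 12 < 43
add 2: running sum 14 < 43
add 4: running sum 18 < 43
add 4: running sum 22 < 43
add 1: running sum 23 < 43
add 12: running sum 35 < 43
add 3: running sum 38 < 43
end 8: [11, 1, 2, 4, 4, 1, 12, 3, 10] sum 48, len 9
end 9: [4, 4, 1, 12, 3, 10, 11] sum 45, len 7
end 10: [12, 3, 10, 11, 9] sum 45, len 5
end 11: [3, 10, 11, 9, 11] sum 44, len 5
end 12: [10, 11, 9, 11, 5] sum 46, len 5
end 13: [10, 11, 9, 11, 5, 1] sum 47, len 6
Shortest qualifying length: 5.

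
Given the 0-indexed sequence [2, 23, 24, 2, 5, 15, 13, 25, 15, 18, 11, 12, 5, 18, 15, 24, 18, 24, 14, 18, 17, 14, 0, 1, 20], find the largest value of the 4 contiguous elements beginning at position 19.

Elements at indices 19..22: 18, 17, 14, 0
max(18, 17, 14, 0) = 18

18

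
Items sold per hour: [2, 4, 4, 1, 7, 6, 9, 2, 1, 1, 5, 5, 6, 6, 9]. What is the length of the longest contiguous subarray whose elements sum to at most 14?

→ 2: sum 2, len 1
→ 4: sum 6, len 2
→ 4: sum 10, len 3
→ 1: sum 11, len 4
→ 7 (dropped 2, 4): sum 12, len 3
→ 6 (dropped 4): sum 14, len 3
→ 9 (dropped 1, 7, 6): sum 9, len 1
→ 2: sum 11, len 2
→ 1: sum 12, len 3
→ 1: sum 13, len 4
→ 5 (dropped 9): sum 9, len 4
→ 5: sum 14, len 5
→ 6 (dropped 2, 1, 1, 5): sum 11, len 2
→ 6 (dropped 5): sum 12, len 2
→ 9 (dropped 6, 6): sum 9, len 1
Longest length seen: 5.

5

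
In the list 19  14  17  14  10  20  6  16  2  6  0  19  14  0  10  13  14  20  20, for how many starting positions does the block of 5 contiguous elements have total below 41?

2

(19, 14, 17, 14, 10) → sum 74
(14, 17, 14, 10, 20) → sum 75
(17, 14, 10, 20, 6) → sum 67
(14, 10, 20, 6, 16) → sum 66
(10, 20, 6, 16, 2) → sum 54
(20, 6, 16, 2, 6) → sum 50
(6, 16, 2, 6, 0) → sum 30  < 41 ✓
(16, 2, 6, 0, 19) → sum 43
(2, 6, 0, 19, 14) → sum 41
(6, 0, 19, 14, 0) → sum 39  < 41 ✓
(0, 19, 14, 0, 10) → sum 43
(19, 14, 0, 10, 13) → sum 56
(14, 0, 10, 13, 14) → sum 51
(0, 10, 13, 14, 20) → sum 57
(10, 13, 14, 20, 20) → sum 77
2 windows satisfy the condition.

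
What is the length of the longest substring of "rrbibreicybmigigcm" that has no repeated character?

[r] len 1
[r] len 1
[r, b] len 2
[r, b, i] len 3
[i, b] len 2
[i, b, r] len 3
[i, b, r, e] len 4
[b, r, e, i] len 4
[b, r, e, i, c] len 5
[b, r, e, i, c, y] len 6
[r, e, i, c, y, b] len 6
[r, e, i, c, y, b, m] len 7
[c, y, b, m, i] len 5
[c, y, b, m, i, g] len 6
[g, i] len 2
[i, g] len 2
[i, g, c] len 3
[i, g, c, m] len 4
Longest all-distinct length: 7.

7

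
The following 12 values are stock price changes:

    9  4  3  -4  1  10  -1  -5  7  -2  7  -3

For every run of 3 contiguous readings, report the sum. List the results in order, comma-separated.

Sliding a size-3 window across the 12 values:
9 4 3 → sum 16
4 3 -4 → sum 3
3 -4 1 → sum 0
-4 1 10 → sum 7
1 10 -1 → sum 10
10 -1 -5 → sum 4
-1 -5 7 → sum 1
-5 7 -2 → sum 0
7 -2 7 → sum 12
-2 7 -3 → sum 2

16, 3, 0, 7, 10, 4, 1, 0, 12, 2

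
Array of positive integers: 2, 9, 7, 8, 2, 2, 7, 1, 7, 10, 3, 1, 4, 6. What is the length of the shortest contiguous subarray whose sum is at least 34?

add 2: running sum 2 < 34
add 9: running sum 11 < 34
add 7: running sum 18 < 34
add 8: running sum 26 < 34
add 2: running sum 28 < 34
add 2: running sum 30 < 34
end 6: [9, 7, 8, 2, 2, 7] sum 35, len 6
end 7: [9, 7, 8, 2, 2, 7, 1] sum 36, len 7
end 8: [7, 8, 2, 2, 7, 1, 7] sum 34, len 7
end 9: [8, 2, 2, 7, 1, 7, 10] sum 37, len 7
end 10: [8, 2, 2, 7, 1, 7, 10, 3] sum 40, len 8
end 11: [8, 2, 2, 7, 1, 7, 10, 3, 1] sum 41, len 9
end 12: [2, 7, 1, 7, 10, 3, 1, 4] sum 35, len 8
end 13: [7, 1, 7, 10, 3, 1, 4, 6] sum 39, len 8
Shortest qualifying length: 6.

6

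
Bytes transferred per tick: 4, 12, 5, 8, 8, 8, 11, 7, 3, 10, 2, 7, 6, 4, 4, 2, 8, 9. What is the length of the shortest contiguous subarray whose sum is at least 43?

6

Extend right; whenever the sum reaches 43, record the length and shrink from the left:
add 4: running sum 4 < 43
add 12: running sum 16 < 43
add 5: running sum 21 < 43
add 8: running sum 29 < 43
add 8: running sum 37 < 43
add 8: shortest ending here [4, 12, 5, 8, 8, 8] sum 45, len 6
add 11: shortest ending here [12, 5, 8, 8, 8, 11] sum 52, len 6
add 7: shortest ending here [5, 8, 8, 8, 11, 7] sum 47, len 6
add 3: shortest ending here [8, 8, 8, 11, 7, 3] sum 45, len 6
add 10: shortest ending here [8, 8, 11, 7, 3, 10] sum 47, len 6
add 2: shortest ending here [8, 8, 11, 7, 3, 10, 2] sum 49, len 7
add 7: shortest ending here [8, 11, 7, 3, 10, 2, 7] sum 48, len 7
add 6: shortest ending here [11, 7, 3, 10, 2, 7, 6] sum 46, len 7
add 4: shortest ending here [11, 7, 3, 10, 2, 7, 6, 4] sum 50, len 8
add 4: shortest ending here [7, 3, 10, 2, 7, 6, 4, 4] sum 43, len 8
add 2: shortest ending here [7, 3, 10, 2, 7, 6, 4, 4, 2] sum 45, len 9
add 8: shortest ending here [10, 2, 7, 6, 4, 4, 2, 8] sum 43, len 8
add 9: shortest ending here [10, 2, 7, 6, 4, 4, 2, 8, 9] sum 52, len 9
Shortest qualifying length: 6.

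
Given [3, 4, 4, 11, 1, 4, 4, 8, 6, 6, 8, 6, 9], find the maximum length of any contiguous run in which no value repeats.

[3] len 1
[3, 4] len 2
[4] len 1
[4, 11] len 2
[4, 11, 1] len 3
[11, 1, 4] len 3
[4] len 1
[4, 8] len 2
[4, 8, 6] len 3
[6] len 1
[6, 8] len 2
[8, 6] len 2
[8, 6, 9] len 3
Longest all-distinct length: 3.

3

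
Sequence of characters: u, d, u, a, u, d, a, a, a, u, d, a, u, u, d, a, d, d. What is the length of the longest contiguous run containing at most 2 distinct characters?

4

[u] 1 distinct, len 1
[u, d] 2 distinct, len 2
[u, d, u] 2 distinct, len 3
[u, a] 2 distinct, len 2
[u, a, u] 2 distinct, len 3
[u, d] 2 distinct, len 2
[d, a] 2 distinct, len 2
[d, a, a] 2 distinct, len 3
[d, a, a, a] 2 distinct, len 4
[a, a, a, u] 2 distinct, len 4
[u, d] 2 distinct, len 2
[d, a] 2 distinct, len 2
[a, u] 2 distinct, len 2
[a, u, u] 2 distinct, len 3
[u, u, d] 2 distinct, len 3
[d, a] 2 distinct, len 2
[d, a, d] 2 distinct, len 3
[d, a, d, d] 2 distinct, len 4
Longest length with ≤2 distinct: 4.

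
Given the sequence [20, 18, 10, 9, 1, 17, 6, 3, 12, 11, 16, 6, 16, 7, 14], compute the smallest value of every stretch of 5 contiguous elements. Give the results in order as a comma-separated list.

1, 1, 1, 1, 1, 3, 3, 3, 6, 6, 6

[20, 18, 10, 9, 1] → min 1
[18, 10, 9, 1, 17] → min 1
[10, 9, 1, 17, 6] → min 1
[9, 1, 17, 6, 3] → min 1
[1, 17, 6, 3, 12] → min 1
[17, 6, 3, 12, 11] → min 3
[6, 3, 12, 11, 16] → min 3
[3, 12, 11, 16, 6] → min 3
[12, 11, 16, 6, 16] → min 6
[11, 16, 6, 16, 7] → min 6
[16, 6, 16, 7, 14] → min 6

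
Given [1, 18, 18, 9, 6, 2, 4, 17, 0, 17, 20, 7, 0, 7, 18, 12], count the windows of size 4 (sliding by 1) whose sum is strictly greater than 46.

2

(1, 18, 18, 9) → sum 46
(18, 18, 9, 6) → sum 51  > 46 ✓
(18, 9, 6, 2) → sum 35
(9, 6, 2, 4) → sum 21
(6, 2, 4, 17) → sum 29
(2, 4, 17, 0) → sum 23
(4, 17, 0, 17) → sum 38
(17, 0, 17, 20) → sum 54  > 46 ✓
(0, 17, 20, 7) → sum 44
(17, 20, 7, 0) → sum 44
(20, 7, 0, 7) → sum 34
(7, 0, 7, 18) → sum 32
(0, 7, 18, 12) → sum 37
2 windows satisfy the condition.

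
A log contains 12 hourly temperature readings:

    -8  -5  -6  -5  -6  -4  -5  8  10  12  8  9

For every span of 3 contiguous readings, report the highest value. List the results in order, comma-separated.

[-8, -5, -6] → max -5
[-5, -6, -5] → max -5
[-6, -5, -6] → max -5
[-5, -6, -4] → max -4
[-6, -4, -5] → max -4
[-4, -5, 8] → max 8
[-5, 8, 10] → max 10
[8, 10, 12] → max 12
[10, 12, 8] → max 12
[12, 8, 9] → max 12

-5, -5, -5, -4, -4, 8, 10, 12, 12, 12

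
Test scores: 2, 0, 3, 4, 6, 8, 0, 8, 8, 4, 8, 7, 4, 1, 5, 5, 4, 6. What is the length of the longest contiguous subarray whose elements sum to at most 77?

→ 2: sum 2, len 1
→ 0: sum 2, len 2
→ 3: sum 5, len 3
→ 4: sum 9, len 4
→ 6: sum 15, len 5
→ 8: sum 23, len 6
→ 0: sum 23, len 7
→ 8: sum 31, len 8
→ 8: sum 39, len 9
→ 4: sum 43, len 10
→ 8: sum 51, len 11
→ 7: sum 58, len 12
→ 4: sum 62, len 13
→ 1: sum 63, len 14
→ 5: sum 68, len 15
→ 5: sum 73, len 16
→ 4: sum 77, len 17
→ 6 (dropped 2, 0, 3, 4): sum 74, len 14
Longest length seen: 17.

17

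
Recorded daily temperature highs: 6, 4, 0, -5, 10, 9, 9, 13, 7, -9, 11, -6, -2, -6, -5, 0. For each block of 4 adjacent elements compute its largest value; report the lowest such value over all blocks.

-2

[6, 4, 0, -5] → max 6
[4, 0, -5, 10] → max 10
[0, -5, 10, 9] → max 10
[-5, 10, 9, 9] → max 10
[10, 9, 9, 13] → max 13
[9, 9, 13, 7] → max 13
[9, 13, 7, -9] → max 13
[13, 7, -9, 11] → max 13
[7, -9, 11, -6] → max 11
[-9, 11, -6, -2] → max 11
[11, -6, -2, -6] → max 11
[-6, -2, -6, -5] → max -2
[-2, -6, -5, 0] → max 0
Lowest of these is -2.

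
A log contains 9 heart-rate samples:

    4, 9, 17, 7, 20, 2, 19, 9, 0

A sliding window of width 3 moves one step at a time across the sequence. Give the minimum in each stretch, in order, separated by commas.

4, 7, 7, 2, 2, 2, 0

4 9 17 → min 4
9 17 7 → min 7
17 7 20 → min 7
7 20 2 → min 2
20 2 19 → min 2
2 19 9 → min 2
19 9 0 → min 0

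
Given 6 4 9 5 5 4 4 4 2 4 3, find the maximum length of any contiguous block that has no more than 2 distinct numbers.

5

[6] 1 distinct, len 1
[6, 4] 2 distinct, len 2
[4, 9] 2 distinct, len 2
[9, 5] 2 distinct, len 2
[9, 5, 5] 2 distinct, len 3
[5, 5, 4] 2 distinct, len 3
[5, 5, 4, 4] 2 distinct, len 4
[5, 5, 4, 4, 4] 2 distinct, len 5
[4, 4, 4, 2] 2 distinct, len 4
[4, 4, 4, 2, 4] 2 distinct, len 5
[4, 3] 2 distinct, len 2
Longest length with ≤2 distinct: 5.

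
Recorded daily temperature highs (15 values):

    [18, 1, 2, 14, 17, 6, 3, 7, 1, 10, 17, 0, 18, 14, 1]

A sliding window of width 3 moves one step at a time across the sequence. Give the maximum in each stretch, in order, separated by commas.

(18, 1, 2) → max 18
(1, 2, 14) → max 14
(2, 14, 17) → max 17
(14, 17, 6) → max 17
(17, 6, 3) → max 17
(6, 3, 7) → max 7
(3, 7, 1) → max 7
(7, 1, 10) → max 10
(1, 10, 17) → max 17
(10, 17, 0) → max 17
(17, 0, 18) → max 18
(0, 18, 14) → max 18
(18, 14, 1) → max 18

18, 14, 17, 17, 17, 7, 7, 10, 17, 17, 18, 18, 18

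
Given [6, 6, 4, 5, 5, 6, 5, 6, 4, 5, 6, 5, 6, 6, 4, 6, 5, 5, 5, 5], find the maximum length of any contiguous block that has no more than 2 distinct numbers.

5

Extend right; when distinct count exceeds 2, shrink from the left:
[6] 1 distinct, len 1
[6, 6] 1 distinct, len 2
[6, 6, 4] 2 distinct, len 3
[4, 5] 2 distinct, len 2
[4, 5, 5] 2 distinct, len 3
[5, 5, 6] 2 distinct, len 3
[5, 5, 6, 5] 2 distinct, len 4
[5, 5, 6, 5, 6] 2 distinct, len 5
[6, 4] 2 distinct, len 2
[4, 5] 2 distinct, len 2
[5, 6] 2 distinct, len 2
[5, 6, 5] 2 distinct, len 3
[5, 6, 5, 6] 2 distinct, len 4
[5, 6, 5, 6, 6] 2 distinct, len 5
[6, 6, 4] 2 distinct, len 3
[6, 6, 4, 6] 2 distinct, len 4
[6, 5] 2 distinct, len 2
[6, 5, 5] 2 distinct, len 3
[6, 5, 5, 5] 2 distinct, len 4
[6, 5, 5, 5, 5] 2 distinct, len 5
Longest length with ≤2 distinct: 5.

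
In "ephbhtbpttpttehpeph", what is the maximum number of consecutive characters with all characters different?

4

[e] len 1
[e, p] len 2
[e, p, h] len 3
[e, p, h, b] len 4
[b, h] len 2
[b, h, t] len 3
[h, t, b] len 3
[h, t, b, p] len 4
[b, p, t] len 3
[t] len 1
[t, p] len 2
[p, t] len 2
[t] len 1
[t, e] len 2
[t, e, h] len 3
[t, e, h, p] len 4
[h, p, e] len 3
[e, p] len 2
[e, p, h] len 3
Longest all-distinct length: 4.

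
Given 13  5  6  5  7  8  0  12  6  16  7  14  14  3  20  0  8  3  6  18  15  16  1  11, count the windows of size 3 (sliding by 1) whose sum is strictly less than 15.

1

[13, 5, 6] → sum 24
[5, 6, 5] → sum 16
[6, 5, 7] → sum 18
[5, 7, 8] → sum 20
[7, 8, 0] → sum 15
[8, 0, 12] → sum 20
[0, 12, 6] → sum 18
[12, 6, 16] → sum 34
[6, 16, 7] → sum 29
[16, 7, 14] → sum 37
[7, 14, 14] → sum 35
[14, 14, 3] → sum 31
[14, 3, 20] → sum 37
[3, 20, 0] → sum 23
[20, 0, 8] → sum 28
[0, 8, 3] → sum 11  < 15 ✓
[8, 3, 6] → sum 17
[3, 6, 18] → sum 27
[6, 18, 15] → sum 39
[18, 15, 16] → sum 49
[15, 16, 1] → sum 32
[16, 1, 11] → sum 28
1 window satisfy the condition.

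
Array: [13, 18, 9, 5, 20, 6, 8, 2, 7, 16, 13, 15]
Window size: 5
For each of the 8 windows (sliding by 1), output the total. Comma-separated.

[13, 18, 9, 5, 20] → sum 65
[18, 9, 5, 20, 6] → sum 58
[9, 5, 20, 6, 8] → sum 48
[5, 20, 6, 8, 2] → sum 41
[20, 6, 8, 2, 7] → sum 43
[6, 8, 2, 7, 16] → sum 39
[8, 2, 7, 16, 13] → sum 46
[2, 7, 16, 13, 15] → sum 53

65, 58, 48, 41, 43, 39, 46, 53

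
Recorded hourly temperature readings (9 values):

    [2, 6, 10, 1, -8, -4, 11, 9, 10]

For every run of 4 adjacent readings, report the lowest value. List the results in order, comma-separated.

Sliding a size-4 window across the 9 values:
(2, 6, 10, 1) → min 1
(6, 10, 1, -8) → min -8
(10, 1, -8, -4) → min -8
(1, -8, -4, 11) → min -8
(-8, -4, 11, 9) → min -8
(-4, 11, 9, 10) → min -4

1, -8, -8, -8, -8, -4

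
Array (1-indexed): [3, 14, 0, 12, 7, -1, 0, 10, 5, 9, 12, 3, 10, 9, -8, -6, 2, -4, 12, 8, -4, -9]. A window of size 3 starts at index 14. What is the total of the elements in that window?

-5

Elements at indices 14..16: 9, -8, -6
sum(9, -8, -6) = -5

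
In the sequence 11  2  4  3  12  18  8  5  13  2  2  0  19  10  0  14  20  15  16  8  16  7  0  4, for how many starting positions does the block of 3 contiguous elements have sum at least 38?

5

[11, 2, 4] → sum 17
[2, 4, 3] → sum 9
[4, 3, 12] → sum 19
[3, 12, 18] → sum 33
[12, 18, 8] → sum 38  ≥ 38 ✓
[18, 8, 5] → sum 31
[8, 5, 13] → sum 26
[5, 13, 2] → sum 20
[13, 2, 2] → sum 17
[2, 2, 0] → sum 4
[2, 0, 19] → sum 21
[0, 19, 10] → sum 29
[19, 10, 0] → sum 29
[10, 0, 14] → sum 24
[0, 14, 20] → sum 34
[14, 20, 15] → sum 49  ≥ 38 ✓
[20, 15, 16] → sum 51  ≥ 38 ✓
[15, 16, 8] → sum 39  ≥ 38 ✓
[16, 8, 16] → sum 40  ≥ 38 ✓
[8, 16, 7] → sum 31
[16, 7, 0] → sum 23
[7, 0, 4] → sum 11
5 windows satisfy the condition.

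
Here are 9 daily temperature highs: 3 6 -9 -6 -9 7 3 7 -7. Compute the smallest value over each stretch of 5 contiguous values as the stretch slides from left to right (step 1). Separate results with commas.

3 6 -9 -6 -9 → min -9
6 -9 -6 -9 7 → min -9
-9 -6 -9 7 3 → min -9
-6 -9 7 3 7 → min -9
-9 7 3 7 -7 → min -9

-9, -9, -9, -9, -9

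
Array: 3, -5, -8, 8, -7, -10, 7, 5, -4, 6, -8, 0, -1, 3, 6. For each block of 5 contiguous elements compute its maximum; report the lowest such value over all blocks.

6

(3, -5, -8, 8, -7) → max 8
(-5, -8, 8, -7, -10) → max 8
(-8, 8, -7, -10, 7) → max 8
(8, -7, -10, 7, 5) → max 8
(-7, -10, 7, 5, -4) → max 7
(-10, 7, 5, -4, 6) → max 7
(7, 5, -4, 6, -8) → max 7
(5, -4, 6, -8, 0) → max 6
(-4, 6, -8, 0, -1) → max 6
(6, -8, 0, -1, 3) → max 6
(-8, 0, -1, 3, 6) → max 6
Lowest of these is 6.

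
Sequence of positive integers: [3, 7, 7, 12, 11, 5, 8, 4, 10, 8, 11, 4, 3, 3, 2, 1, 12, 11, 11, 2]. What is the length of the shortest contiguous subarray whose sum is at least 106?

16

add 3: running sum 3 < 106
add 7: running sum 10 < 106
add 7: running sum 17 < 106
add 12: running sum 29 < 106
add 11: running sum 40 < 106
add 5: running sum 45 < 106
add 8: running sum 53 < 106
add 4: running sum 57 < 106
add 10: running sum 67 < 106
add 8: running sum 75 < 106
add 11: running sum 86 < 106
add 4: running sum 90 < 106
add 3: running sum 93 < 106
add 3: running sum 96 < 106
add 2: running sum 98 < 106
add 1: running sum 99 < 106
end 16: [7, 7, 12, 11, 5, 8, 4, 10, 8, 11, 4, 3, 3, 2, 1, 12] sum 108, len 16
end 17: [7, 12, 11, 5, 8, 4, 10, 8, 11, 4, 3, 3, 2, 1, 12, 11] sum 112, len 16
end 18: [12, 11, 5, 8, 4, 10, 8, 11, 4, 3, 3, 2, 1, 12, 11, 11] sum 116, len 16
end 19: [11, 5, 8, 4, 10, 8, 11, 4, 3, 3, 2, 1, 12, 11, 11, 2] sum 106, len 16
Shortest qualifying length: 16.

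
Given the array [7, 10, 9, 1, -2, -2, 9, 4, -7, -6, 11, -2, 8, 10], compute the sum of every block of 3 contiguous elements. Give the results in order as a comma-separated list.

[7, 10, 9] → sum 26
[10, 9, 1] → sum 20
[9, 1, -2] → sum 8
[1, -2, -2] → sum -3
[-2, -2, 9] → sum 5
[-2, 9, 4] → sum 11
[9, 4, -7] → sum 6
[4, -7, -6] → sum -9
[-7, -6, 11] → sum -2
[-6, 11, -2] → sum 3
[11, -2, 8] → sum 17
[-2, 8, 10] → sum 16

26, 20, 8, -3, 5, 11, 6, -9, -2, 3, 17, 16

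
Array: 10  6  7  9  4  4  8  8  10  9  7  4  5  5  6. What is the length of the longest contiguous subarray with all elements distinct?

[10] len 1
[10, 6] len 2
[10, 6, 7] len 3
[10, 6, 7, 9] len 4
[10, 6, 7, 9, 4] len 5
[4] len 1
[4, 8] len 2
[8] len 1
[8, 10] len 2
[8, 10, 9] len 3
[8, 10, 9, 7] len 4
[8, 10, 9, 7, 4] len 5
[8, 10, 9, 7, 4, 5] len 6
[5] len 1
[5, 6] len 2
Longest all-distinct length: 6.

6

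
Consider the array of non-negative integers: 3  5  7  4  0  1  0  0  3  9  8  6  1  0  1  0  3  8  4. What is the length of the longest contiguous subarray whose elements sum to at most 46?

15

add 3: [3] sum 3, len 1
add 5: [3, 5] sum 8, len 2
add 7: [3, 5, 7] sum 15, len 3
add 4: [3, 5, 7, 4] sum 19, len 4
add 0: [3, 5, 7, 4, 0] sum 19, len 5
add 1: [3, 5, 7, 4, 0, 1] sum 20, len 6
add 0: [3, 5, 7, 4, 0, 1, 0] sum 20, len 7
add 0: [3, 5, 7, 4, 0, 1, 0, 0] sum 20, len 8
add 3: [3, 5, 7, 4, 0, 1, 0, 0, 3] sum 23, len 9
add 9: [3, 5, 7, 4, 0, 1, 0, 0, 3, 9] sum 32, len 10
add 8: [3, 5, 7, 4, 0, 1, 0, 0, 3, 9, 8] sum 40, len 11
add 6: [3, 5, 7, 4, 0, 1, 0, 0, 3, 9, 8, 6] sum 46, len 12
add 1: [5, 7, 4, 0, 1, 0, 0, 3, 9, 8, 6, 1] sum 44, len 12
add 0: [5, 7, 4, 0, 1, 0, 0, 3, 9, 8, 6, 1, 0] sum 44, len 13
add 1: [5, 7, 4, 0, 1, 0, 0, 3, 9, 8, 6, 1, 0, 1] sum 45, len 14
add 0: [5, 7, 4, 0, 1, 0, 0, 3, 9, 8, 6, 1, 0, 1, 0] sum 45, len 15
add 3: [7, 4, 0, 1, 0, 0, 3, 9, 8, 6, 1, 0, 1, 0, 3] sum 43, len 15
add 8: [4, 0, 1, 0, 0, 3, 9, 8, 6, 1, 0, 1, 0, 3, 8] sum 44, len 15
add 4: [0, 1, 0, 0, 3, 9, 8, 6, 1, 0, 1, 0, 3, 8, 4] sum 44, len 15
Longest length seen: 15.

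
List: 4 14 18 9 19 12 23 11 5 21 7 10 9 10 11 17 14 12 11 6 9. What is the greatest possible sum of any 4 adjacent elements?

4 14 18 9 → sum 45
14 18 9 19 → sum 60
18 9 19 12 → sum 58
9 19 12 23 → sum 63
19 12 23 11 → sum 65
12 23 11 5 → sum 51
23 11 5 21 → sum 60
11 5 21 7 → sum 44
5 21 7 10 → sum 43
21 7 10 9 → sum 47
7 10 9 10 → sum 36
10 9 10 11 → sum 40
9 10 11 17 → sum 47
10 11 17 14 → sum 52
11 17 14 12 → sum 54
17 14 12 11 → sum 54
14 12 11 6 → sum 43
12 11 6 9 → sum 38
Greatest of these is 65.

65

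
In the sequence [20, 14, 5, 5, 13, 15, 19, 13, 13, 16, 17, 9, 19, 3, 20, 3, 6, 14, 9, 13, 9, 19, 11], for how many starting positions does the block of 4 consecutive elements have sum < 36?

2

[20, 14, 5, 5] → sum 44
[14, 5, 5, 13] → sum 37
[5, 5, 13, 15] → sum 38
[5, 13, 15, 19] → sum 52
[13, 15, 19, 13] → sum 60
[15, 19, 13, 13] → sum 60
[19, 13, 13, 16] → sum 61
[13, 13, 16, 17] → sum 59
[13, 16, 17, 9] → sum 55
[16, 17, 9, 19] → sum 61
[17, 9, 19, 3] → sum 48
[9, 19, 3, 20] → sum 51
[19, 3, 20, 3] → sum 45
[3, 20, 3, 6] → sum 32  < 36 ✓
[20, 3, 6, 14] → sum 43
[3, 6, 14, 9] → sum 32  < 36 ✓
[6, 14, 9, 13] → sum 42
[14, 9, 13, 9] → sum 45
[9, 13, 9, 19] → sum 50
[13, 9, 19, 11] → sum 52
2 windows satisfy the condition.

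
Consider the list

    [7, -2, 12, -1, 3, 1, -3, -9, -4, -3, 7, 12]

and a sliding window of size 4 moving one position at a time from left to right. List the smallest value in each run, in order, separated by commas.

-2, -2, -1, -3, -9, -9, -9, -9, -4

7 -2 12 -1 → min -2
-2 12 -1 3 → min -2
12 -1 3 1 → min -1
-1 3 1 -3 → min -3
3 1 -3 -9 → min -9
1 -3 -9 -4 → min -9
-3 -9 -4 -3 → min -9
-9 -4 -3 7 → min -9
-4 -3 7 12 → min -4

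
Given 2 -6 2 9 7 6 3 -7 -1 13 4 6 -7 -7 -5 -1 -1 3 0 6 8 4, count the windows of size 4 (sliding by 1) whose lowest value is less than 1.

(2, -6, 2, 9) → min -6  < 1 ✓
(-6, 2, 9, 7) → min -6  < 1 ✓
(2, 9, 7, 6) → min 2
(9, 7, 6, 3) → min 3
(7, 6, 3, -7) → min -7  < 1 ✓
(6, 3, -7, -1) → min -7  < 1 ✓
(3, -7, -1, 13) → min -7  < 1 ✓
(-7, -1, 13, 4) → min -7  < 1 ✓
(-1, 13, 4, 6) → min -1  < 1 ✓
(13, 4, 6, -7) → min -7  < 1 ✓
(4, 6, -7, -7) → min -7  < 1 ✓
(6, -7, -7, -5) → min -7  < 1 ✓
(-7, -7, -5, -1) → min -7  < 1 ✓
(-7, -5, -1, -1) → min -7  < 1 ✓
(-5, -1, -1, 3) → min -5  < 1 ✓
(-1, -1, 3, 0) → min -1  < 1 ✓
(-1, 3, 0, 6) → min -1  < 1 ✓
(3, 0, 6, 8) → min 0  < 1 ✓
(0, 6, 8, 4) → min 0  < 1 ✓
17 windows satisfy the condition.

17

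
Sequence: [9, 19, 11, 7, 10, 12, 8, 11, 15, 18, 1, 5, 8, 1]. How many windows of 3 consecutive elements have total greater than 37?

(9, 19, 11) → sum 39  > 37 ✓
(19, 11, 7) → sum 37
(11, 7, 10) → sum 28
(7, 10, 12) → sum 29
(10, 12, 8) → sum 30
(12, 8, 11) → sum 31
(8, 11, 15) → sum 34
(11, 15, 18) → sum 44  > 37 ✓
(15, 18, 1) → sum 34
(18, 1, 5) → sum 24
(1, 5, 8) → sum 14
(5, 8, 1) → sum 14
2 windows satisfy the condition.

2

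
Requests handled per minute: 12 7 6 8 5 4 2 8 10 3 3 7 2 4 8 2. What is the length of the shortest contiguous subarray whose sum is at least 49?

8

add 12: running sum 12 < 49
add 7: running sum 19 < 49
add 6: running sum 25 < 49
add 8: running sum 33 < 49
add 5: running sum 38 < 49
add 4: running sum 42 < 49
add 2: running sum 44 < 49
add 8: shortest ending here [12, 7, 6, 8, 5, 4, 2, 8] sum 52, len 8
add 10: shortest ending here [7, 6, 8, 5, 4, 2, 8, 10] sum 50, len 8
add 3: shortest ending here [7, 6, 8, 5, 4, 2, 8, 10, 3] sum 53, len 9
add 3: shortest ending here [6, 8, 5, 4, 2, 8, 10, 3, 3] sum 49, len 9
add 7: shortest ending here [8, 5, 4, 2, 8, 10, 3, 3, 7] sum 50, len 9
add 2: shortest ending here [8, 5, 4, 2, 8, 10, 3, 3, 7, 2] sum 52, len 10
add 4: shortest ending here [8, 5, 4, 2, 8, 10, 3, 3, 7, 2, 4] sum 56, len 11
add 8: shortest ending here [4, 2, 8, 10, 3, 3, 7, 2, 4, 8] sum 51, len 10
add 2: shortest ending here [2, 8, 10, 3, 3, 7, 2, 4, 8, 2] sum 49, len 10
Shortest qualifying length: 8.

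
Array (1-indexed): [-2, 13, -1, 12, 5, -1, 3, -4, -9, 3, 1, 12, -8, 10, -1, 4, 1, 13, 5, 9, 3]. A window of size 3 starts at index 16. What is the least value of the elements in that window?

Elements at indices 16..18: 4, 1, 13
min(4, 1, 13) = 1

1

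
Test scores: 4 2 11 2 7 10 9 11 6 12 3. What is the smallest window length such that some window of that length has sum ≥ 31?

add 4: running sum 4 < 31
add 2: running sum 6 < 31
add 11: running sum 17 < 31
add 2: running sum 19 < 31
add 7: running sum 26 < 31
end 5: [2, 11, 2, 7, 10] sum 32, len 5
end 6: [11, 2, 7, 10, 9] sum 39, len 5
end 7: [7, 10, 9, 11] sum 37, len 4
end 8: [10, 9, 11, 6] sum 36, len 4
end 9: [9, 11, 6, 12] sum 38, len 4
end 10: [11, 6, 12, 3] sum 32, len 4
Shortest qualifying length: 4.

4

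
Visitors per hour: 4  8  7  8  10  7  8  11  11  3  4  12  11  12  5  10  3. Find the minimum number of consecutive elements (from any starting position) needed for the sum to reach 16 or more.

add 4: running sum 4 < 16
add 8: running sum 12 < 16
end 2: [4, 8, 7] sum 19, len 3
end 3: [8, 7, 8] sum 23, len 3
end 4: [8, 10] sum 18, len 2
end 5: [10, 7] sum 17, len 2
end 6: [10, 7, 8] sum 25, len 3
end 7: [8, 11] sum 19, len 2
end 8: [11, 11] sum 22, len 2
end 9: [11, 11, 3] sum 25, len 3
end 10: [11, 3, 4] sum 18, len 3
end 11: [4, 12] sum 16, len 2
end 12: [12, 11] sum 23, len 2
end 13: [11, 12] sum 23, len 2
end 14: [12, 5] sum 17, len 2
end 15: [12, 5, 10] sum 27, len 3
end 16: [5, 10, 3] sum 18, len 3
Shortest qualifying length: 2.

2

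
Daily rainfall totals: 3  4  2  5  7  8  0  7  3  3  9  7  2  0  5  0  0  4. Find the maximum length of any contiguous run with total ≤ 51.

Extend to the right; shrink from the left whenever the sum exceeds 51:
[3] sum 3 len 1
[3, 4] sum 7 len 2
[3, 4, 2] sum 9 len 3
[3, 4, 2, 5] sum 14 len 4
[3, 4, 2, 5, 7] sum 21 len 5
[3, 4, 2, 5, 7, 8] sum 29 len 6
[3, 4, 2, 5, 7, 8, 0] sum 29 len 7
[3, 4, 2, 5, 7, 8, 0, 7] sum 36 len 8
[3, 4, 2, 5, 7, 8, 0, 7, 3] sum 39 len 9
[3, 4, 2, 5, 7, 8, 0, 7, 3, 3] sum 42 len 10
[3, 4, 2, 5, 7, 8, 0, 7, 3, 3, 9] sum 51 len 11
[2, 5, 7, 8, 0, 7, 3, 3, 9, 7] sum 51 len 10
[5, 7, 8, 0, 7, 3, 3, 9, 7, 2] sum 51 len 10
[5, 7, 8, 0, 7, 3, 3, 9, 7, 2, 0] sum 51 len 11
[7, 8, 0, 7, 3, 3, 9, 7, 2, 0, 5] sum 51 len 11
[7, 8, 0, 7, 3, 3, 9, 7, 2, 0, 5, 0] sum 51 len 12
[7, 8, 0, 7, 3, 3, 9, 7, 2, 0, 5, 0, 0] sum 51 len 13
[8, 0, 7, 3, 3, 9, 7, 2, 0, 5, 0, 0, 4] sum 48 len 13
Longest length seen: 13.

13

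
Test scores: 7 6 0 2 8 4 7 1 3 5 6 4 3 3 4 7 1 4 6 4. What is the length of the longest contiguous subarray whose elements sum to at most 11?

Extend to the right; shrink from the left whenever the sum exceeds 11:
→ 7: sum 7, len 1
→ 6 (dropped 7): sum 6, len 1
→ 0: sum 6, len 2
→ 2: sum 8, len 3
→ 8 (dropped 6): sum 10, len 3
→ 4 (dropped 0, 2, 8): sum 4, len 1
→ 7: sum 11, len 2
→ 1 (dropped 4): sum 8, len 2
→ 3: sum 11, len 3
→ 5 (dropped 7): sum 9, len 3
→ 6 (dropped 1, 3): sum 11, len 2
→ 4 (dropped 5): sum 10, len 2
→ 3 (dropped 6): sum 7, len 2
→ 3: sum 10, len 3
→ 4 (dropped 4): sum 10, len 3
→ 7 (dropped 3, 3): sum 11, len 2
→ 1 (dropped 4): sum 8, len 2
→ 4 (dropped 7): sum 5, len 2
→ 6: sum 11, len 3
→ 4 (dropped 1, 4): sum 10, len 2
Longest length seen: 3.

3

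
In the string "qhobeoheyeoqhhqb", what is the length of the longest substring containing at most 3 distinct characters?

5

Extend right; when distinct count exceeds 3, shrink from the left:
[q] 1 distinct, len 1
[q, h] 2 distinct, len 2
[q, h, o] 3 distinct, len 3
[h, o, b] 3 distinct, len 3
[o, b, e] 3 distinct, len 3
[o, b, e, o] 3 distinct, len 4
[e, o, h] 3 distinct, len 3
[e, o, h, e] 3 distinct, len 4
[h, e, y] 3 distinct, len 3
[h, e, y, e] 3 distinct, len 4
[e, y, e, o] 3 distinct, len 4
[e, o, q] 3 distinct, len 3
[o, q, h] 3 distinct, len 3
[o, q, h, h] 3 distinct, len 4
[o, q, h, h, q] 3 distinct, len 5
[q, h, h, q, b] 3 distinct, len 5
Longest length with ≤3 distinct: 5.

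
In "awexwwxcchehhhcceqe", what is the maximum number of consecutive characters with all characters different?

4

[a] len 1
[a, w] len 2
[a, w, e] len 3
[a, w, e, x] len 4
[e, x, w] len 3
[w] len 1
[w, x] len 2
[w, x, c] len 3
[c] len 1
[c, h] len 2
[c, h, e] len 3
[e, h] len 2
[h] len 1
[h] len 1
[h, c] len 2
[c] len 1
[c, e] len 2
[c, e, q] len 3
[q, e] len 2
Longest all-distinct length: 4.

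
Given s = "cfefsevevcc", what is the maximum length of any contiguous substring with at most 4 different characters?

8

Extend right; when distinct count exceeds 4, shrink from the left:
add c: window [c] (1 distinct), len 1
add f: window [c, f] (2 distinct), len 2
add e: window [c, f, e] (3 distinct), len 3
add f: window [c, f, e, f] (3 distinct), len 4
add s: window [c, f, e, f, s] (4 distinct), len 5
add e: window [c, f, e, f, s, e] (4 distinct), len 6
add v: window [f, e, f, s, e, v] (4 distinct), len 6
add e: window [f, e, f, s, e, v, e] (4 distinct), len 7
add v: window [f, e, f, s, e, v, e, v] (4 distinct), len 8
add c: window [s, e, v, e, v, c] (4 distinct), len 6
add c: window [s, e, v, e, v, c, c] (4 distinct), len 7
Longest length with ≤4 distinct: 8.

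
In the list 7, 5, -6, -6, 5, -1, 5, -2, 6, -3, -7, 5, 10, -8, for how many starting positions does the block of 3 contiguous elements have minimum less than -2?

7 5 -6 → min -6  < -2 ✓
5 -6 -6 → min -6  < -2 ✓
-6 -6 5 → min -6  < -2 ✓
-6 5 -1 → min -6  < -2 ✓
5 -1 5 → min -1
-1 5 -2 → min -2
5 -2 6 → min -2
-2 6 -3 → min -3  < -2 ✓
6 -3 -7 → min -7  < -2 ✓
-3 -7 5 → min -7  < -2 ✓
-7 5 10 → min -7  < -2 ✓
5 10 -8 → min -8  < -2 ✓
9 windows satisfy the condition.

9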